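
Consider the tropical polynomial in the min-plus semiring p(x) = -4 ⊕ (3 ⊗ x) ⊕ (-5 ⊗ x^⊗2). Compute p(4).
p(4) = -4

A tropical monomial a ⊗ x^⊗i evaluates to a + i · x. Evaluating each term at x = 4:
  Term 0 contributes -4 + 0 · 4 = -4
  Term 1 contributes 3 + 1 · 4 = 7
  Term 2 contributes -5 + 2 · 4 = 3
p(4) = ⊕ of these = min[-4, 7, 3] = -4.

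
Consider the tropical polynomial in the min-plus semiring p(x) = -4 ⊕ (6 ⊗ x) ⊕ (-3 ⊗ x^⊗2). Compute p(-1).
p(-1) = -5

A tropical monomial a ⊗ x^⊗i evaluates to a + i · x. Evaluating each term at x = -1:
  Term 0 contributes -4 + 0 · -1 = -4
  Term 1 contributes 6 + 1 · -1 = 5
  Term 2 contributes -3 + 2 · -1 = -5
p(-1) = ⊕ of these = min[-4, 5, -5] = -5.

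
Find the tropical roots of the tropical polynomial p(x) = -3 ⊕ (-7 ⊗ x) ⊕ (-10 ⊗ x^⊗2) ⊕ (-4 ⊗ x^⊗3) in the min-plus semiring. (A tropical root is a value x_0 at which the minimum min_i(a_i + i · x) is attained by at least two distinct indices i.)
Roots: {-6, 3, 4}

Each tropical root is a break point of the lower envelope of the lines y = a_i + i · x (there are 4 lines, with slopes 0, 1, ..., 3). Only the lines that attain the minimum somewhere contribute to roots; other lines are dominated. Here the surviving (envelope) indices are i = 3, i = 2, i = 1, i = 0.
Intersections between consecutive envelope lines give the roots: for adjacent envelope indices i < j the intersection is x = (a_i − a_j) / (j − i). Reading off the sorted break points: {-6, 3, 4}.
Verification: at each break x_0, at least two indices attain the minimum of min_i(a_i + i · x_0).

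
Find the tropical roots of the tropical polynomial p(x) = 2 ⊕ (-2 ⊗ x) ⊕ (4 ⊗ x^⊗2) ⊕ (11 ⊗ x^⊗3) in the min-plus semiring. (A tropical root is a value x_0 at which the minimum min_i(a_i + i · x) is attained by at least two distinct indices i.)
Roots: {-7, -6, 4}

Each tropical root is a break point of the lower envelope of the lines y = a_i + i · x (there are 4 lines, with slopes 0, 1, ..., 3). Only the lines that attain the minimum somewhere contribute to roots; other lines are dominated. Here the surviving (envelope) indices are i = 3, i = 2, i = 1, i = 0.
Intersections between consecutive envelope lines give the roots: for adjacent envelope indices i < j the intersection is x = (a_i − a_j) / (j − i). Reading off the sorted break points: {-7, -6, 4}.
Verification: at each break x_0, at least two indices attain the minimum of min_i(a_i + i · x_0).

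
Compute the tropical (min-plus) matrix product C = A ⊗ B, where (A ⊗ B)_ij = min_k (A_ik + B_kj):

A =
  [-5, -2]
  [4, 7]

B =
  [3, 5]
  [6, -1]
A ⊗ B =
  [-2, -3]
  [7, 6]

Apply the min-plus product entry-by-entry:
  C[0][0] = min over k of (A[0][0] + B[0][0] = -5 + 3 = -2, A[0][1] + B[1][0] = -2 + 6 = 4) = -2 (attained at k = 0)
  C[0][1] = min over k of (A[0][0] + B[0][1] = -5 + 5 = 0, A[0][1] + B[1][1] = -2 + -1 = -3) = -3 (attained at k = 1)
  C[1][0] = min over k of (A[1][0] + B[0][0] = 4 + 3 = 7, A[1][1] + B[1][0] = 7 + 6 = 13) = 7 (attained at k = 0)
  C[1][1] = min over k of (A[1][0] + B[0][1] = 4 + 5 = 9, A[1][1] + B[1][1] = 7 + -1 = 6) = 6 (attained at k = 1)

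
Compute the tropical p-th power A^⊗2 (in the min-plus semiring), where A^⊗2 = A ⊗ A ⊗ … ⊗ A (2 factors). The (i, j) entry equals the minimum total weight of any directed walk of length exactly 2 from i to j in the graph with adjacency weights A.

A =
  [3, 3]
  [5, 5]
A^⊗2 =
  [6, 6]
  [8, 8]

Each entry (A^⊗2)_ij equals the minimum over all length-2 walks i = v_0 → v_1 → … → v_2 = j of Σ_t A[v_t][v_{t+1}]. For example, for (i, j) = (0, 1) we minimise over 2 possible intermediate vertex sequences; the minimum is 6, attained along the walk 0 → 0 → 1.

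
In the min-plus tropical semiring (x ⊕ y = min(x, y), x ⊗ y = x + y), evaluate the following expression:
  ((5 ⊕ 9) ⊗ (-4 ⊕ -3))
((5 ⊕ 9) ⊗ (-4 ⊕ -3)) = 1

Expand innermost to outermost. Recall ⊕ takes the minimum of its arguments and ⊗ takes their sum. Working out the expression ((5 ⊕ 9) ⊗ (-4 ⊕ -3)) gives 1.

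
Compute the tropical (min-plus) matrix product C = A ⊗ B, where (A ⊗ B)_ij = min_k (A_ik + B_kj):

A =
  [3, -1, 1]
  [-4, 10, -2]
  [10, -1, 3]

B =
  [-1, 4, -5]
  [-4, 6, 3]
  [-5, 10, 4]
A ⊗ B =
  [-5, 5, -2]
  [-7, 0, -9]
  [-5, 5, 2]

Apply the min-plus product entry-by-entry:
  C[0][0] = min over k of (A[0][0] + B[0][0] = 3 + -1 = 2, A[0][1] + B[1][0] = -1 + -4 = -5, A[0][2] + B[2][0] = 1 + -5 = -4) = -5 (attained at k = 1)
  C[0][1] = min over k of (A[0][0] + B[0][1] = 3 + 4 = 7, A[0][1] + B[1][1] = -1 + 6 = 5, A[0][2] + B[2][1] = 1 + 10 = 11) = 5 (attained at k = 1)
  C[0][2] = min over k of (A[0][0] + B[0][2] = 3 + -5 = -2, A[0][1] + B[1][2] = -1 + 3 = 2, A[0][2] + B[2][2] = 1 + 4 = 5) = -2 (attained at k = 0)
  C[1][0] = min over k of (A[1][0] + B[0][0] = -4 + -1 = -5, A[1][1] + B[1][0] = 10 + -4 = 6, A[1][2] + B[2][0] = -2 + -5 = -7) = -7 (attained at k = 2)
  C[1][1] = min over k of (A[1][0] + B[0][1] = -4 + 4 = 0, A[1][1] + B[1][1] = 10 + 6 = 16, A[1][2] + B[2][1] = -2 + 10 = 8) = 0 (attained at k = 0)
  C[1][2] = min over k of (A[1][0] + B[0][2] = -4 + -5 = -9, A[1][1] + B[1][2] = 10 + 3 = 13, A[1][2] + B[2][2] = -2 + 4 = 2) = -9 (attained at k = 0)
  C[2][0] = min over k of (A[2][0] + B[0][0] = 10 + -1 = 9, A[2][1] + B[1][0] = -1 + -4 = -5, A[2][2] + B[2][0] = 3 + -5 = -2) = -5 (attained at k = 1)
  C[2][1] = min over k of (A[2][0] + B[0][1] = 10 + 4 = 14, A[2][1] + B[1][1] = -1 + 6 = 5, A[2][2] + B[2][1] = 3 + 10 = 13) = 5 (attained at k = 1)
  C[2][2] = min over k of (A[2][0] + B[0][2] = 10 + -5 = 5, A[2][1] + B[1][2] = -1 + 3 = 2, A[2][2] + B[2][2] = 3 + 4 = 7) = 2 (attained at k = 1)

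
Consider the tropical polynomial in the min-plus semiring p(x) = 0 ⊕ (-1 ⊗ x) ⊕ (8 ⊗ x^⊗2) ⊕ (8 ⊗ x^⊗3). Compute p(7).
p(7) = 0

A tropical monomial a ⊗ x^⊗i evaluates to a + i · x. Evaluating each term at x = 7:
  Term 0 contributes 0 + 0 · 7 = 0
  Term 1 contributes -1 + 1 · 7 = 6
  Term 2 contributes 8 + 2 · 7 = 22
  Term 3 contributes 8 + 3 · 7 = 29
p(7) = ⊕ of these = min[0, 6, 22, 29] = 0.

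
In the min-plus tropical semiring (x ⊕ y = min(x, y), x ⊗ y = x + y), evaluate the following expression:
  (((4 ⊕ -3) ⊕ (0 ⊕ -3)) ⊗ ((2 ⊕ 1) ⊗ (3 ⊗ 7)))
(((4 ⊕ -3) ⊕ (0 ⊕ -3)) ⊗ ((2 ⊕ 1) ⊗ (3 ⊗ 7))) = 8

Expand innermost to outermost. Recall ⊕ takes the minimum of its arguments and ⊗ takes their sum. Working out the expression (((4 ⊕ -3) ⊕ (0 ⊕ -3)) ⊗ ((2 ⊕ 1) ⊗ (3 ⊗ 7))) gives 8.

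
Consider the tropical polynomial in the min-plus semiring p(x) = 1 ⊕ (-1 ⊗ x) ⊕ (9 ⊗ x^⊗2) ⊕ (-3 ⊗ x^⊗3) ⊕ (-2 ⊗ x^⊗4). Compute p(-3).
p(-3) = -14

A tropical monomial a ⊗ x^⊗i evaluates to a + i · x. Evaluating each term at x = -3:
  Term 0 contributes 1 + 0 · -3 = 1
  Term 1 contributes -1 + 1 · -3 = -4
  Term 2 contributes 9 + 2 · -3 = 3
  Term 3 contributes -3 + 3 · -3 = -12
  Term 4 contributes -2 + 4 · -3 = -14
p(-3) = ⊕ of these = min[1, -4, 3, -12, -14] = -14.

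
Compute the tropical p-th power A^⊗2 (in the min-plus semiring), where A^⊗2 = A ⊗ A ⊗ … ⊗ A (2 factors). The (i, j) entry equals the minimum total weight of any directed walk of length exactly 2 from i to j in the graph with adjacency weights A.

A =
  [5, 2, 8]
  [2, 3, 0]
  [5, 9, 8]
A^⊗2 =
  [4, 5, 2]
  [5, 4, 3]
  [10, 7, 9]

Each entry (A^⊗2)_ij equals the minimum over all length-2 walks i = v_0 → v_1 → … → v_2 = j of Σ_t A[v_t][v_{t+1}]. For example, for (i, j) = (0, 2) we minimise over 3 possible intermediate vertex sequences; the minimum is 2, attained along the walk 0 → 1 → 2.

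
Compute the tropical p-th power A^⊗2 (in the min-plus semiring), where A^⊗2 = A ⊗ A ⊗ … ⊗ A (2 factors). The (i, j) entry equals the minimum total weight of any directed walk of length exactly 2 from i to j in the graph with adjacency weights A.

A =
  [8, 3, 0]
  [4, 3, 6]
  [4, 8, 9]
A^⊗2 =
  [4, 6, 8]
  [7, 6, 4]
  [12, 7, 4]

Each entry (A^⊗2)_ij equals the minimum over all length-2 walks i = v_0 → v_1 → … → v_2 = j of Σ_t A[v_t][v_{t+1}]. For example, for (i, j) = (0, 2) we minimise over 3 possible intermediate vertex sequences; the minimum is 8, attained along the walk 0 → 0 → 2.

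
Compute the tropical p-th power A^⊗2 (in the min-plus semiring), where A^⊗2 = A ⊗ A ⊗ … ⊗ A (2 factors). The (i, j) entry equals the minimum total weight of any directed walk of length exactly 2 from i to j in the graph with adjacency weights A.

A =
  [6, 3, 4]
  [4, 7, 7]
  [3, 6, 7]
A^⊗2 =
  [7, 9, 10]
  [10, 7, 8]
  [9, 6, 7]

Each entry (A^⊗2)_ij equals the minimum over all length-2 walks i = v_0 → v_1 → … → v_2 = j of Σ_t A[v_t][v_{t+1}]. For example, for (i, j) = (0, 2) we minimise over 3 possible intermediate vertex sequences; the minimum is 10, attained along the walk 0 → 0 → 2.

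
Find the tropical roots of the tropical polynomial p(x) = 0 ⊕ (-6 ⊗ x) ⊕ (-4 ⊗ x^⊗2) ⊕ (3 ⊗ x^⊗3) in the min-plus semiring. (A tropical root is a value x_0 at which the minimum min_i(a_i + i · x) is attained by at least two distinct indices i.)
Roots: {-7, -2, 6}

Each tropical root is a break point of the lower envelope of the lines y = a_i + i · x (there are 4 lines, with slopes 0, 1, ..., 3). Only the lines that attain the minimum somewhere contribute to roots; other lines are dominated. Here the surviving (envelope) indices are i = 3, i = 2, i = 1, i = 0.
Intersections between consecutive envelope lines give the roots: for adjacent envelope indices i < j the intersection is x = (a_i − a_j) / (j − i). Reading off the sorted break points: {-7, -2, 6}.
Verification: at each break x_0, at least two indices attain the minimum of min_i(a_i + i · x_0).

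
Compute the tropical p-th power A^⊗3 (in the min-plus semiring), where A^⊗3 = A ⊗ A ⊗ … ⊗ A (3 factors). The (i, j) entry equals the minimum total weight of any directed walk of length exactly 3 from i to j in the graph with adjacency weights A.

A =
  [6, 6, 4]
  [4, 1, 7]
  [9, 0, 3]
A^⊗3 =
  [8, 5, 10]
  [6, 3, 9]
  [5, 2, 8]

Each entry (A^⊗3)_ij equals the minimum over all length-3 walks i = v_0 → v_1 → … → v_3 = j of Σ_t A[v_t][v_{t+1}]. For example, for (i, j) = (0, 2) we minimise over 9 possible intermediate vertex sequences; the minimum is 10, attained along the walk 0 → 2 → 2 → 2.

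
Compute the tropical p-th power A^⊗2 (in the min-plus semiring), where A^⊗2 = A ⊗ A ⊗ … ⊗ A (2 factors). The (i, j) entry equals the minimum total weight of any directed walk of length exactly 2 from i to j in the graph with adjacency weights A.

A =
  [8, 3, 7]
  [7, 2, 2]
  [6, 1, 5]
A^⊗2 =
  [10, 5, 5]
  [8, 3, 4]
  [8, 3, 3]

Each entry (A^⊗2)_ij equals the minimum over all length-2 walks i = v_0 → v_1 → … → v_2 = j of Σ_t A[v_t][v_{t+1}]. For example, for (i, j) = (0, 2) we minimise over 3 possible intermediate vertex sequences; the minimum is 5, attained along the walk 0 → 1 → 2.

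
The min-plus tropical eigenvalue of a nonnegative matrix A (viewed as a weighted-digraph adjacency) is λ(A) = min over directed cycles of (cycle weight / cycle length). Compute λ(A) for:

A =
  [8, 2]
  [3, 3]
λ(A) = 5/2

Enumerate directed cycles and compute their means (weight / length). Sample:
  cycle 0 → 0: weight = 8, length = 1, mean = 8/1 ≈ 8.000
  cycle 1 → 1: weight = 3, length = 1, mean = 3/1 ≈ 3.000
  cycle 0 → 1 → 0: weight = 5, length = 2, mean = 5/2 ≈ 2.500
  cycle 1 → 0 → 1: weight = 5, length = 2, mean = 5/2 ≈ 2.500
Minimum mean = 2.500, attained e.g. along the cycle 0 → 1 → 0 with weight 5 and length 2. So λ(A) = 5/2 = 5/2.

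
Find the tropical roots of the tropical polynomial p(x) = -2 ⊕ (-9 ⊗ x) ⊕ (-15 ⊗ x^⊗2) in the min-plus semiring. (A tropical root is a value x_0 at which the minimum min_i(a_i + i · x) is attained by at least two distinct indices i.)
Roots: {6, 7}

Each tropical root is a break point of the lower envelope of the lines y = a_i + i · x (there are 3 lines, with slopes 0, 1, ..., 2). Only the lines that attain the minimum somewhere contribute to roots; other lines are dominated. Here the surviving (envelope) indices are i = 2, i = 1, i = 0.
Intersections between consecutive envelope lines give the roots: for adjacent envelope indices i < j the intersection is x = (a_i − a_j) / (j − i). Reading off the sorted break points: {6, 7}.
Verification: at each break x_0, at least two indices attain the minimum of min_i(a_i + i · x_0).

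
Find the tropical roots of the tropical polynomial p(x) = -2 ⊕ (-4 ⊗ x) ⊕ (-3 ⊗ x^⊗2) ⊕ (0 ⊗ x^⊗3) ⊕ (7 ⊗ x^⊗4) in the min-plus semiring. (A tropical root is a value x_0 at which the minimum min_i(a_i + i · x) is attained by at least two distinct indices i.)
Roots: {-7, -3, -1, 2}

Each tropical root is a break point of the lower envelope of the lines y = a_i + i · x (there are 5 lines, with slopes 0, 1, ..., 4). Only the lines that attain the minimum somewhere contribute to roots; other lines are dominated. Here the surviving (envelope) indices are i = 4, i = 3, i = 2, i = 1, i = 0.
Intersections between consecutive envelope lines give the roots: for adjacent envelope indices i < j the intersection is x = (a_i − a_j) / (j − i). Reading off the sorted break points: {-7, -3, -1, 2}.
Verification: at each break x_0, at least two indices attain the minimum of min_i(a_i + i · x_0).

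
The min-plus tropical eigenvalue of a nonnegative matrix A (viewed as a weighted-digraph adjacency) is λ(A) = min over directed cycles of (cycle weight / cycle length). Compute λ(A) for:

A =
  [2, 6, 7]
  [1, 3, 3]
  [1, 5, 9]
λ(A) = 2

Enumerate directed cycles and compute their means (weight / length). Sample:
  cycle 0 → 0: weight = 2, length = 1, mean = 2/1 ≈ 2.000
  cycle 1 → 1: weight = 3, length = 1, mean = 3/1 ≈ 3.000
  cycle 2 → 2: weight = 9, length = 1, mean = 9/1 ≈ 9.000
  cycle 0 → 1 → 0: weight = 7, length = 2, mean = 7/2 ≈ 3.500
  cycle 0 → 2 → 0: weight = 8, length = 2, mean = 8/2 ≈ 4.000
  cycle 1 → 0 → 1: weight = 7, length = 2, mean = 7/2 ≈ 3.500
Minimum mean = 2.000, attained e.g. along the cycle 0 → 0 with weight 2 and length 1. So λ(A) = 2/1 = 2.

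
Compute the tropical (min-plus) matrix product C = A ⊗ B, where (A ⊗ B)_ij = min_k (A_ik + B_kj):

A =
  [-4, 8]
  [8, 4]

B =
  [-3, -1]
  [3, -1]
A ⊗ B =
  [-7, -5]
  [5, 3]

Apply the min-plus product entry-by-entry:
  C[0][0] = min over k of (A[0][0] + B[0][0] = -4 + -3 = -7, A[0][1] + B[1][0] = 8 + 3 = 11) = -7 (attained at k = 0)
  C[0][1] = min over k of (A[0][0] + B[0][1] = -4 + -1 = -5, A[0][1] + B[1][1] = 8 + -1 = 7) = -5 (attained at k = 0)
  C[1][0] = min over k of (A[1][0] + B[0][0] = 8 + -3 = 5, A[1][1] + B[1][0] = 4 + 3 = 7) = 5 (attained at k = 0)
  C[1][1] = min over k of (A[1][0] + B[0][1] = 8 + -1 = 7, A[1][1] + B[1][1] = 4 + -1 = 3) = 3 (attained at k = 1)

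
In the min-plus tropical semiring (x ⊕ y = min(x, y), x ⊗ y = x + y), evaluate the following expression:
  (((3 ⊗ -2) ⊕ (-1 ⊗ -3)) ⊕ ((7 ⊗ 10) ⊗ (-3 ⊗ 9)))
(((3 ⊗ -2) ⊕ (-1 ⊗ -3)) ⊕ ((7 ⊗ 10) ⊗ (-3 ⊗ 9))) = -4

Expand innermost to outermost. Recall ⊕ takes the minimum of its arguments and ⊗ takes their sum. Working out the expression (((3 ⊗ -2) ⊕ (-1 ⊗ -3)) ⊕ ((7 ⊗ 10) ⊗ (-3 ⊗ 9))) gives -4.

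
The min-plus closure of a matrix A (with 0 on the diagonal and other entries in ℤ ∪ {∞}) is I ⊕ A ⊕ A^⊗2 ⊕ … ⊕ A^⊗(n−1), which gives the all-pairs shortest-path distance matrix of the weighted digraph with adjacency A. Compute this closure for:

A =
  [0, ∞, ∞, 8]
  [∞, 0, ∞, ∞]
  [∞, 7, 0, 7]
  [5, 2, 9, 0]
Closure =
  [0, 10, 17, 8]
  [∞, 0, ∞, ∞]
  [12, 7, 0, 7]
  [5, 2, 9, 0]

This is the Floyd-Warshall all-pairs shortest-path computation. For each intermediate vertex k = 0, 1, …, 3, update dist[i][j] ← min(dist[i][j], dist[i][k] + dist[k][j]). The final matrix gives, for each (i, j), the minimum total weight of any directed path from i to j (possibly empty when i = j).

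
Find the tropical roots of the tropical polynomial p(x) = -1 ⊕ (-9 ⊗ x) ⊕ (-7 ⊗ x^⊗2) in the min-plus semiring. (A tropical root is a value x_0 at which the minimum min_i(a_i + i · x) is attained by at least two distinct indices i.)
Roots: {-2, 8}

Each tropical root is a break point of the lower envelope of the lines y = a_i + i · x (there are 3 lines, with slopes 0, 1, ..., 2). Only the lines that attain the minimum somewhere contribute to roots; other lines are dominated. Here the surviving (envelope) indices are i = 2, i = 1, i = 0.
Intersections between consecutive envelope lines give the roots: for adjacent envelope indices i < j the intersection is x = (a_i − a_j) / (j − i). Reading off the sorted break points: {-2, 8}.
Verification: at each break x_0, at least two indices attain the minimum of min_i(a_i + i · x_0).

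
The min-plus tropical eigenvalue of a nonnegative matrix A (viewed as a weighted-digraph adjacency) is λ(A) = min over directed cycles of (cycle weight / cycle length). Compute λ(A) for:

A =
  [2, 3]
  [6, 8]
λ(A) = 2

Enumerate directed cycles and compute their means (weight / length). Sample:
  cycle 0 → 0: weight = 2, length = 1, mean = 2/1 ≈ 2.000
  cycle 1 → 1: weight = 8, length = 1, mean = 8/1 ≈ 8.000
  cycle 0 → 1 → 0: weight = 9, length = 2, mean = 9/2 ≈ 4.500
  cycle 1 → 0 → 1: weight = 9, length = 2, mean = 9/2 ≈ 4.500
Minimum mean = 2.000, attained e.g. along the cycle 0 → 0 with weight 2 and length 1. So λ(A) = 2/1 = 2.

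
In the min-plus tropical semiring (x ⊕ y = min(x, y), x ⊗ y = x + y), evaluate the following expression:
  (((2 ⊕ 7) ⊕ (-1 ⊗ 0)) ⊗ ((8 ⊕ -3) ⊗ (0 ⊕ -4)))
(((2 ⊕ 7) ⊕ (-1 ⊗ 0)) ⊗ ((8 ⊕ -3) ⊗ (0 ⊕ -4))) = -8

Expand innermost to outermost. Recall ⊕ takes the minimum of its arguments and ⊗ takes their sum. Working out the expression (((2 ⊕ 7) ⊕ (-1 ⊗ 0)) ⊗ ((8 ⊕ -3) ⊗ (0 ⊕ -4))) gives -8.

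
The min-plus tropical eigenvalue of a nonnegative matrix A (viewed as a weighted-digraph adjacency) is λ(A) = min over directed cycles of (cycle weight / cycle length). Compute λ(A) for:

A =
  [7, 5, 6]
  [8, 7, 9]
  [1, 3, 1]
λ(A) = 1

Enumerate directed cycles and compute their means (weight / length). Sample:
  cycle 0 → 0: weight = 7, length = 1, mean = 7/1 ≈ 7.000
  cycle 1 → 1: weight = 7, length = 1, mean = 7/1 ≈ 7.000
  cycle 2 → 2: weight = 1, length = 1, mean = 1/1 ≈ 1.000
  cycle 0 → 1 → 0: weight = 13, length = 2, mean = 13/2 ≈ 6.500
  cycle 0 → 2 → 0: weight = 7, length = 2, mean = 7/2 ≈ 3.500
  cycle 1 → 0 → 1: weight = 13, length = 2, mean = 13/2 ≈ 6.500
Minimum mean = 1.000, attained e.g. along the cycle 2 → 2 with weight 1 and length 1. So λ(A) = 1/1 = 1.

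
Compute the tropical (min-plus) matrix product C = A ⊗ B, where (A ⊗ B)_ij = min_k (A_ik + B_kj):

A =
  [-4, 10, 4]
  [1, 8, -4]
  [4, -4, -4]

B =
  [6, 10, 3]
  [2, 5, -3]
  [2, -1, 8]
A ⊗ B =
  [2, 3, -1]
  [-2, -5, 4]
  [-2, -5, -7]

Apply the min-plus product entry-by-entry:
  C[0][0] = min over k of (A[0][0] + B[0][0] = -4 + 6 = 2, A[0][1] + B[1][0] = 10 + 2 = 12, A[0][2] + B[2][0] = 4 + 2 = 6) = 2 (attained at k = 0)
  C[0][1] = min over k of (A[0][0] + B[0][1] = -4 + 10 = 6, A[0][1] + B[1][1] = 10 + 5 = 15, A[0][2] + B[2][1] = 4 + -1 = 3) = 3 (attained at k = 2)
  C[0][2] = min over k of (A[0][0] + B[0][2] = -4 + 3 = -1, A[0][1] + B[1][2] = 10 + -3 = 7, A[0][2] + B[2][2] = 4 + 8 = 12) = -1 (attained at k = 0)
  C[1][0] = min over k of (A[1][0] + B[0][0] = 1 + 6 = 7, A[1][1] + B[1][0] = 8 + 2 = 10, A[1][2] + B[2][0] = -4 + 2 = -2) = -2 (attained at k = 2)
  C[1][1] = min over k of (A[1][0] + B[0][1] = 1 + 10 = 11, A[1][1] + B[1][1] = 8 + 5 = 13, A[1][2] + B[2][1] = -4 + -1 = -5) = -5 (attained at k = 2)
  C[1][2] = min over k of (A[1][0] + B[0][2] = 1 + 3 = 4, A[1][1] + B[1][2] = 8 + -3 = 5, A[1][2] + B[2][2] = -4 + 8 = 4) = 4 (attained at k = 0)
  C[2][0] = min over k of (A[2][0] + B[0][0] = 4 + 6 = 10, A[2][1] + B[1][0] = -4 + 2 = -2, A[2][2] + B[2][0] = -4 + 2 = -2) = -2 (attained at k = 1)
  C[2][1] = min over k of (A[2][0] + B[0][1] = 4 + 10 = 14, A[2][1] + B[1][1] = -4 + 5 = 1, A[2][2] + B[2][1] = -4 + -1 = -5) = -5 (attained at k = 2)
  C[2][2] = min over k of (A[2][0] + B[0][2] = 4 + 3 = 7, A[2][1] + B[1][2] = -4 + -3 = -7, A[2][2] + B[2][2] = -4 + 8 = 4) = -7 (attained at k = 1)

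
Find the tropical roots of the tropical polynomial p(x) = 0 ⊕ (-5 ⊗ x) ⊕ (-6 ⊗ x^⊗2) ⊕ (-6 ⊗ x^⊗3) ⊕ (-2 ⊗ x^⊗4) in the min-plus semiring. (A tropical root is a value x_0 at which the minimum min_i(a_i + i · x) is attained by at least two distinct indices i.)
Roots: {-4, 0, 1, 5}

Each tropical root is a break point of the lower envelope of the lines y = a_i + i · x (there are 5 lines, with slopes 0, 1, ..., 4). Only the lines that attain the minimum somewhere contribute to roots; other lines are dominated. Here the surviving (envelope) indices are i = 4, i = 3, i = 2, i = 1, i = 0.
Intersections between consecutive envelope lines give the roots: for adjacent envelope indices i < j the intersection is x = (a_i − a_j) / (j − i). Reading off the sorted break points: {-4, 0, 1, 5}.
Verification: at each break x_0, at least two indices attain the minimum of min_i(a_i + i · x_0).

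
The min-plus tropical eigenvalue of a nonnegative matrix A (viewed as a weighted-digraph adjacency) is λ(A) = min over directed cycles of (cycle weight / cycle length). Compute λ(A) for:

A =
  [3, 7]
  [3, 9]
λ(A) = 3

Enumerate directed cycles and compute their means (weight / length). Sample:
  cycle 0 → 0: weight = 3, length = 1, mean = 3/1 ≈ 3.000
  cycle 1 → 1: weight = 9, length = 1, mean = 9/1 ≈ 9.000
  cycle 0 → 1 → 0: weight = 10, length = 2, mean = 10/2 ≈ 5.000
  cycle 1 → 0 → 1: weight = 10, length = 2, mean = 10/2 ≈ 5.000
Minimum mean = 3.000, attained e.g. along the cycle 0 → 0 with weight 3 and length 1. So λ(A) = 3/1 = 3.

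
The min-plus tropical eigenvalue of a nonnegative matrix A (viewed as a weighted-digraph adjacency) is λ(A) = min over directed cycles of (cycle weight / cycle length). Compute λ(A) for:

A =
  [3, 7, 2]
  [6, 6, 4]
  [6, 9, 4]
λ(A) = 3

Enumerate directed cycles and compute their means (weight / length). Sample:
  cycle 0 → 0: weight = 3, length = 1, mean = 3/1 ≈ 3.000
  cycle 1 → 1: weight = 6, length = 1, mean = 6/1 ≈ 6.000
  cycle 2 → 2: weight = 4, length = 1, mean = 4/1 ≈ 4.000
  cycle 0 → 1 → 0: weight = 13, length = 2, mean = 13/2 ≈ 6.500
  cycle 0 → 2 → 0: weight = 8, length = 2, mean = 8/2 ≈ 4.000
  cycle 1 → 0 → 1: weight = 13, length = 2, mean = 13/2 ≈ 6.500
Minimum mean = 3.000, attained e.g. along the cycle 0 → 0 with weight 3 and length 1. So λ(A) = 3/1 = 3.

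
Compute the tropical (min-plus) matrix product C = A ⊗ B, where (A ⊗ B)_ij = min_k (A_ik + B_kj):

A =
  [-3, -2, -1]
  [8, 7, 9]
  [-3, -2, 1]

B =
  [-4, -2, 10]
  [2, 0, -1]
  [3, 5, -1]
A ⊗ B =
  [-7, -5, -3]
  [4, 6, 6]
  [-7, -5, -3]

Apply the min-plus product entry-by-entry:
  C[0][0] = min over k of (A[0][0] + B[0][0] = -3 + -4 = -7, A[0][1] + B[1][0] = -2 + 2 = 0, A[0][2] + B[2][0] = -1 + 3 = 2) = -7 (attained at k = 0)
  C[0][1] = min over k of (A[0][0] + B[0][1] = -3 + -2 = -5, A[0][1] + B[1][1] = -2 + 0 = -2, A[0][2] + B[2][1] = -1 + 5 = 4) = -5 (attained at k = 0)
  C[0][2] = min over k of (A[0][0] + B[0][2] = -3 + 10 = 7, A[0][1] + B[1][2] = -2 + -1 = -3, A[0][2] + B[2][2] = -1 + -1 = -2) = -3 (attained at k = 1)
  C[1][0] = min over k of (A[1][0] + B[0][0] = 8 + -4 = 4, A[1][1] + B[1][0] = 7 + 2 = 9, A[1][2] + B[2][0] = 9 + 3 = 12) = 4 (attained at k = 0)
  C[1][1] = min over k of (A[1][0] + B[0][1] = 8 + -2 = 6, A[1][1] + B[1][1] = 7 + 0 = 7, A[1][2] + B[2][1] = 9 + 5 = 14) = 6 (attained at k = 0)
  C[1][2] = min over k of (A[1][0] + B[0][2] = 8 + 10 = 18, A[1][1] + B[1][2] = 7 + -1 = 6, A[1][2] + B[2][2] = 9 + -1 = 8) = 6 (attained at k = 1)
  C[2][0] = min over k of (A[2][0] + B[0][0] = -3 + -4 = -7, A[2][1] + B[1][0] = -2 + 2 = 0, A[2][2] + B[2][0] = 1 + 3 = 4) = -7 (attained at k = 0)
  C[2][1] = min over k of (A[2][0] + B[0][1] = -3 + -2 = -5, A[2][1] + B[1][1] = -2 + 0 = -2, A[2][2] + B[2][1] = 1 + 5 = 6) = -5 (attained at k = 0)
  C[2][2] = min over k of (A[2][0] + B[0][2] = -3 + 10 = 7, A[2][1] + B[1][2] = -2 + -1 = -3, A[2][2] + B[2][2] = 1 + -1 = 0) = -3 (attained at k = 1)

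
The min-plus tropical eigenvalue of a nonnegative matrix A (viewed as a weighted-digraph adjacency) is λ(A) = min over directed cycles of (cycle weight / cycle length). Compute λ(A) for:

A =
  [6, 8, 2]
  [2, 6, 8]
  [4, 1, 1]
λ(A) = 1

Enumerate directed cycles and compute their means (weight / length). Sample:
  cycle 0 → 0: weight = 6, length = 1, mean = 6/1 ≈ 6.000
  cycle 1 → 1: weight = 6, length = 1, mean = 6/1 ≈ 6.000
  cycle 2 → 2: weight = 1, length = 1, mean = 1/1 ≈ 1.000
  cycle 0 → 1 → 0: weight = 10, length = 2, mean = 10/2 ≈ 5.000
  cycle 0 → 2 → 0: weight = 6, length = 2, mean = 6/2 ≈ 3.000
  cycle 1 → 0 → 1: weight = 10, length = 2, mean = 10/2 ≈ 5.000
Minimum mean = 1.000, attained e.g. along the cycle 2 → 2 with weight 1 and length 1. So λ(A) = 1/1 = 1.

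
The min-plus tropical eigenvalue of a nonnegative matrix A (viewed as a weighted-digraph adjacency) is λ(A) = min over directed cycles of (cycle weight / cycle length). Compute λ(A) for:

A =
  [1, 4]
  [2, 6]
λ(A) = 1

Enumerate directed cycles and compute their means (weight / length). Sample:
  cycle 0 → 0: weight = 1, length = 1, mean = 1/1 ≈ 1.000
  cycle 1 → 1: weight = 6, length = 1, mean = 6/1 ≈ 6.000
  cycle 0 → 1 → 0: weight = 6, length = 2, mean = 6/2 ≈ 3.000
  cycle 1 → 0 → 1: weight = 6, length = 2, mean = 6/2 ≈ 3.000
Minimum mean = 1.000, attained e.g. along the cycle 0 → 0 with weight 1 and length 1. So λ(A) = 1/1 = 1.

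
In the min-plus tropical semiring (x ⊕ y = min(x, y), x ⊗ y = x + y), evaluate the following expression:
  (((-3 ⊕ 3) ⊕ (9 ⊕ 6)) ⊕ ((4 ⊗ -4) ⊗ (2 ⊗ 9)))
(((-3 ⊕ 3) ⊕ (9 ⊕ 6)) ⊕ ((4 ⊗ -4) ⊗ (2 ⊗ 9))) = -3

Expand innermost to outermost. Recall ⊕ takes the minimum of its arguments and ⊗ takes their sum. Working out the expression (((-3 ⊕ 3) ⊕ (9 ⊕ 6)) ⊕ ((4 ⊗ -4) ⊗ (2 ⊗ 9))) gives -3.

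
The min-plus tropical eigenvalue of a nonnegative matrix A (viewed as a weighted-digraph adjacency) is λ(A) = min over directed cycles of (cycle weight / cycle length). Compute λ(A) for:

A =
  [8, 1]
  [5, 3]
λ(A) = 3

Enumerate directed cycles and compute their means (weight / length). Sample:
  cycle 0 → 0: weight = 8, length = 1, mean = 8/1 ≈ 8.000
  cycle 1 → 1: weight = 3, length = 1, mean = 3/1 ≈ 3.000
  cycle 0 → 1 → 0: weight = 6, length = 2, mean = 6/2 ≈ 3.000
  cycle 1 → 0 → 1: weight = 6, length = 2, mean = 6/2 ≈ 3.000
Minimum mean = 3.000, attained e.g. along the cycle 1 → 1 with weight 3 and length 1. So λ(A) = 3/1 = 3.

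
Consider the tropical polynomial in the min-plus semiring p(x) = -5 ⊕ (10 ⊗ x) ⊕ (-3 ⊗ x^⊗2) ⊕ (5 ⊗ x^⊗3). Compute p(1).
p(1) = -5

A tropical monomial a ⊗ x^⊗i evaluates to a + i · x. Evaluating each term at x = 1:
  Term 0 contributes -5 + 0 · 1 = -5
  Term 1 contributes 10 + 1 · 1 = 11
  Term 2 contributes -3 + 2 · 1 = -1
  Term 3 contributes 5 + 3 · 1 = 8
p(1) = ⊕ of these = min[-5, 11, -1, 8] = -5.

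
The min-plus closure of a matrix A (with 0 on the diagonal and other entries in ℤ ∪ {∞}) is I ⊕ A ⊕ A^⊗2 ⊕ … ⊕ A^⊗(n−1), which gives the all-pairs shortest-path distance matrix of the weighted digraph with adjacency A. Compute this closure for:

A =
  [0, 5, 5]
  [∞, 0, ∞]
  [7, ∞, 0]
Closure =
  [0, 5, 5]
  [∞, 0, ∞]
  [7, 12, 0]

This is the Floyd-Warshall all-pairs shortest-path computation. For each intermediate vertex k = 0, 1, …, 2, update dist[i][j] ← min(dist[i][j], dist[i][k] + dist[k][j]). The final matrix gives, for each (i, j), the minimum total weight of any directed path from i to j (possibly empty when i = j).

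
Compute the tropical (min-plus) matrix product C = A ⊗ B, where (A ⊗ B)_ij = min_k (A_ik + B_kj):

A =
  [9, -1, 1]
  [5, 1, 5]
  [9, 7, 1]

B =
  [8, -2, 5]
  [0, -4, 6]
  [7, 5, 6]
A ⊗ B =
  [-1, -5, 5]
  [1, -3, 7]
  [7, 3, 7]

Apply the min-plus product entry-by-entry:
  C[0][0] = min over k of (A[0][0] + B[0][0] = 9 + 8 = 17, A[0][1] + B[1][0] = -1 + 0 = -1, A[0][2] + B[2][0] = 1 + 7 = 8) = -1 (attained at k = 1)
  C[0][1] = min over k of (A[0][0] + B[0][1] = 9 + -2 = 7, A[0][1] + B[1][1] = -1 + -4 = -5, A[0][2] + B[2][1] = 1 + 5 = 6) = -5 (attained at k = 1)
  C[0][2] = min over k of (A[0][0] + B[0][2] = 9 + 5 = 14, A[0][1] + B[1][2] = -1 + 6 = 5, A[0][2] + B[2][2] = 1 + 6 = 7) = 5 (attained at k = 1)
  C[1][0] = min over k of (A[1][0] + B[0][0] = 5 + 8 = 13, A[1][1] + B[1][0] = 1 + 0 = 1, A[1][2] + B[2][0] = 5 + 7 = 12) = 1 (attained at k = 1)
  C[1][1] = min over k of (A[1][0] + B[0][1] = 5 + -2 = 3, A[1][1] + B[1][1] = 1 + -4 = -3, A[1][2] + B[2][1] = 5 + 5 = 10) = -3 (attained at k = 1)
  C[1][2] = min over k of (A[1][0] + B[0][2] = 5 + 5 = 10, A[1][1] + B[1][2] = 1 + 6 = 7, A[1][2] + B[2][2] = 5 + 6 = 11) = 7 (attained at k = 1)
  C[2][0] = min over k of (A[2][0] + B[0][0] = 9 + 8 = 17, A[2][1] + B[1][0] = 7 + 0 = 7, A[2][2] + B[2][0] = 1 + 7 = 8) = 7 (attained at k = 1)
  C[2][1] = min over k of (A[2][0] + B[0][1] = 9 + -2 = 7, A[2][1] + B[1][1] = 7 + -4 = 3, A[2][2] + B[2][1] = 1 + 5 = 6) = 3 (attained at k = 1)
  C[2][2] = min over k of (A[2][0] + B[0][2] = 9 + 5 = 14, A[2][1] + B[1][2] = 7 + 6 = 13, A[2][2] + B[2][2] = 1 + 6 = 7) = 7 (attained at k = 2)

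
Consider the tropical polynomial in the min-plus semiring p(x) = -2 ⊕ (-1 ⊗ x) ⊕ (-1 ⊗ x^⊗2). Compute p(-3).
p(-3) = -7

A tropical monomial a ⊗ x^⊗i evaluates to a + i · x. Evaluating each term at x = -3:
  Term 0 contributes -2 + 0 · -3 = -2
  Term 1 contributes -1 + 1 · -3 = -4
  Term 2 contributes -1 + 2 · -3 = -7
p(-3) = ⊕ of these = min[-2, -4, -7] = -7.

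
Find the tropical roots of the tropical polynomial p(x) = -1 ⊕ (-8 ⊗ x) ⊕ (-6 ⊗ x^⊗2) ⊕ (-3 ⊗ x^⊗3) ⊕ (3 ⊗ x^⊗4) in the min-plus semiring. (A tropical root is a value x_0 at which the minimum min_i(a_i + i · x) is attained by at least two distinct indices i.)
Roots: {-6, -3, -2, 7}

Each tropical root is a break point of the lower envelope of the lines y = a_i + i · x (there are 5 lines, with slopes 0, 1, ..., 4). Only the lines that attain the minimum somewhere contribute to roots; other lines are dominated. Here the surviving (envelope) indices are i = 4, i = 3, i = 2, i = 1, i = 0.
Intersections between consecutive envelope lines give the roots: for adjacent envelope indices i < j the intersection is x = (a_i − a_j) / (j − i). Reading off the sorted break points: {-6, -3, -2, 7}.
Verification: at each break x_0, at least two indices attain the minimum of min_i(a_i + i · x_0).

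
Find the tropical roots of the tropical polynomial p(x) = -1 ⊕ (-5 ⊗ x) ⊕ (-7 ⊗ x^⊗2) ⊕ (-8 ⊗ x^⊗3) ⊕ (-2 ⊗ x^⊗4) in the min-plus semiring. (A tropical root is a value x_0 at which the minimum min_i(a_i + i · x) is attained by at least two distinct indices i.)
Roots: {-6, 1, 2, 4}

Each tropical root is a break point of the lower envelope of the lines y = a_i + i · x (there are 5 lines, with slopes 0, 1, ..., 4). Only the lines that attain the minimum somewhere contribute to roots; other lines are dominated. Here the surviving (envelope) indices are i = 4, i = 3, i = 2, i = 1, i = 0.
Intersections between consecutive envelope lines give the roots: for adjacent envelope indices i < j the intersection is x = (a_i − a_j) / (j − i). Reading off the sorted break points: {-6, 1, 2, 4}.
Verification: at each break x_0, at least two indices attain the minimum of min_i(a_i + i · x_0).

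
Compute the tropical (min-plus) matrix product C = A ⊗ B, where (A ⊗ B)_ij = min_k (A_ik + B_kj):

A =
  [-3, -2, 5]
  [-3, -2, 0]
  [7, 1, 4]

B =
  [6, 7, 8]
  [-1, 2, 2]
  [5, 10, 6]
A ⊗ B =
  [-3, 0, 0]
  [-3, 0, 0]
  [0, 3, 3]

Apply the min-plus product entry-by-entry:
  C[0][0] = min over k of (A[0][0] + B[0][0] = -3 + 6 = 3, A[0][1] + B[1][0] = -2 + -1 = -3, A[0][2] + B[2][0] = 5 + 5 = 10) = -3 (attained at k = 1)
  C[0][1] = min over k of (A[0][0] + B[0][1] = -3 + 7 = 4, A[0][1] + B[1][1] = -2 + 2 = 0, A[0][2] + B[2][1] = 5 + 10 = 15) = 0 (attained at k = 1)
  C[0][2] = min over k of (A[0][0] + B[0][2] = -3 + 8 = 5, A[0][1] + B[1][2] = -2 + 2 = 0, A[0][2] + B[2][2] = 5 + 6 = 11) = 0 (attained at k = 1)
  C[1][0] = min over k of (A[1][0] + B[0][0] = -3 + 6 = 3, A[1][1] + B[1][0] = -2 + -1 = -3, A[1][2] + B[2][0] = 0 + 5 = 5) = -3 (attained at k = 1)
  C[1][1] = min over k of (A[1][0] + B[0][1] = -3 + 7 = 4, A[1][1] + B[1][1] = -2 + 2 = 0, A[1][2] + B[2][1] = 0 + 10 = 10) = 0 (attained at k = 1)
  C[1][2] = min over k of (A[1][0] + B[0][2] = -3 + 8 = 5, A[1][1] + B[1][2] = -2 + 2 = 0, A[1][2] + B[2][2] = 0 + 6 = 6) = 0 (attained at k = 1)
  C[2][0] = min over k of (A[2][0] + B[0][0] = 7 + 6 = 13, A[2][1] + B[1][0] = 1 + -1 = 0, A[2][2] + B[2][0] = 4 + 5 = 9) = 0 (attained at k = 1)
  C[2][1] = min over k of (A[2][0] + B[0][1] = 7 + 7 = 14, A[2][1] + B[1][1] = 1 + 2 = 3, A[2][2] + B[2][1] = 4 + 10 = 14) = 3 (attained at k = 1)
  C[2][2] = min over k of (A[2][0] + B[0][2] = 7 + 8 = 15, A[2][1] + B[1][2] = 1 + 2 = 3, A[2][2] + B[2][2] = 4 + 6 = 10) = 3 (attained at k = 1)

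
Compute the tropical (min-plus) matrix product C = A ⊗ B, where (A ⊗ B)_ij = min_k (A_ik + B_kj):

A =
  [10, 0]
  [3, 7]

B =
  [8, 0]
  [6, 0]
A ⊗ B =
  [6, 0]
  [11, 3]

Apply the min-plus product entry-by-entry:
  C[0][0] = min over k of (A[0][0] + B[0][0] = 10 + 8 = 18, A[0][1] + B[1][0] = 0 + 6 = 6) = 6 (attained at k = 1)
  C[0][1] = min over k of (A[0][0] + B[0][1] = 10 + 0 = 10, A[0][1] + B[1][1] = 0 + 0 = 0) = 0 (attained at k = 1)
  C[1][0] = min over k of (A[1][0] + B[0][0] = 3 + 8 = 11, A[1][1] + B[1][0] = 7 + 6 = 13) = 11 (attained at k = 0)
  C[1][1] = min over k of (A[1][0] + B[0][1] = 3 + 0 = 3, A[1][1] + B[1][1] = 7 + 0 = 7) = 3 (attained at k = 0)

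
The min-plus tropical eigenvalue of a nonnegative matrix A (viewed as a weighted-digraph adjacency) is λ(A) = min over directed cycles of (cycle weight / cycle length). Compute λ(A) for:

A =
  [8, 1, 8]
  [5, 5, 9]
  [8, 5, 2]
λ(A) = 2

Enumerate directed cycles and compute their means (weight / length). Sample:
  cycle 0 → 0: weight = 8, length = 1, mean = 8/1 ≈ 8.000
  cycle 1 → 1: weight = 5, length = 1, mean = 5/1 ≈ 5.000
  cycle 2 → 2: weight = 2, length = 1, mean = 2/1 ≈ 2.000
  cycle 0 → 1 → 0: weight = 6, length = 2, mean = 6/2 ≈ 3.000
  cycle 0 → 2 → 0: weight = 16, length = 2, mean = 16/2 ≈ 8.000
  cycle 1 → 0 → 1: weight = 6, length = 2, mean = 6/2 ≈ 3.000
Minimum mean = 2.000, attained e.g. along the cycle 2 → 2 with weight 2 and length 1. So λ(A) = 2/1 = 2.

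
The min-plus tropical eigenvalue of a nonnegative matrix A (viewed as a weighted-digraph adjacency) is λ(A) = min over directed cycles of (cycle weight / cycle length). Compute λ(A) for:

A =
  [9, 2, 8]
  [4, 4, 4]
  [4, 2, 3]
λ(A) = 3

Enumerate directed cycles and compute their means (weight / length). Sample:
  cycle 0 → 0: weight = 9, length = 1, mean = 9/1 ≈ 9.000
  cycle 1 → 1: weight = 4, length = 1, mean = 4/1 ≈ 4.000
  cycle 2 → 2: weight = 3, length = 1, mean = 3/1 ≈ 3.000
  cycle 0 → 1 → 0: weight = 6, length = 2, mean = 6/2 ≈ 3.000
  cycle 0 → 2 → 0: weight = 12, length = 2, mean = 12/2 ≈ 6.000
  cycle 1 → 0 → 1: weight = 6, length = 2, mean = 6/2 ≈ 3.000
Minimum mean = 3.000, attained e.g. along the cycle 2 → 2 with weight 3 and length 1. So λ(A) = 3/1 = 3.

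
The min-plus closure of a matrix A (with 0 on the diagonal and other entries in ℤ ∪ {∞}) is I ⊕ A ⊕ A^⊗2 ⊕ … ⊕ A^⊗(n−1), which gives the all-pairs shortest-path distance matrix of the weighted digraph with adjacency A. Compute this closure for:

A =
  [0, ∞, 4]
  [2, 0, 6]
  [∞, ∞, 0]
Closure =
  [0, ∞, 4]
  [2, 0, 6]
  [∞, ∞, 0]

This is the Floyd-Warshall all-pairs shortest-path computation. For each intermediate vertex k = 0, 1, …, 2, update dist[i][j] ← min(dist[i][j], dist[i][k] + dist[k][j]). The final matrix gives, for each (i, j), the minimum total weight of any directed path from i to j (possibly empty when i = j).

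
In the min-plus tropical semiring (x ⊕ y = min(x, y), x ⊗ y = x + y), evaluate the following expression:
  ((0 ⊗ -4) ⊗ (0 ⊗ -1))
((0 ⊗ -4) ⊗ (0 ⊗ -1)) = -5

Expand innermost to outermost. Recall ⊕ takes the minimum of its arguments and ⊗ takes their sum. Working out the expression ((0 ⊗ -4) ⊗ (0 ⊗ -1)) gives -5.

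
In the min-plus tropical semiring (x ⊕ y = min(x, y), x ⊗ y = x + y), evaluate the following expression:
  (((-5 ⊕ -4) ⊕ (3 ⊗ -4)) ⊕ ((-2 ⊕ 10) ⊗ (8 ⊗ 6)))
(((-5 ⊕ -4) ⊕ (3 ⊗ -4)) ⊕ ((-2 ⊕ 10) ⊗ (8 ⊗ 6))) = -5

Expand innermost to outermost. Recall ⊕ takes the minimum of its arguments and ⊗ takes their sum. Working out the expression (((-5 ⊕ -4) ⊕ (3 ⊗ -4)) ⊕ ((-2 ⊕ 10) ⊗ (8 ⊗ 6))) gives -5.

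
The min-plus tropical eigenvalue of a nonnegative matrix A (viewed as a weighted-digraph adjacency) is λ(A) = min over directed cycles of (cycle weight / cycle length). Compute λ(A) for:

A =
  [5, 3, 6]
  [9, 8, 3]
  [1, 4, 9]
λ(A) = 7/3

Enumerate directed cycles and compute their means (weight / length). Sample:
  cycle 0 → 0: weight = 5, length = 1, mean = 5/1 ≈ 5.000
  cycle 1 → 1: weight = 8, length = 1, mean = 8/1 ≈ 8.000
  cycle 2 → 2: weight = 9, length = 1, mean = 9/1 ≈ 9.000
  cycle 0 → 1 → 0: weight = 12, length = 2, mean = 12/2 ≈ 6.000
  cycle 0 → 2 → 0: weight = 7, length = 2, mean = 7/2 ≈ 3.500
  cycle 1 → 0 → 1: weight = 12, length = 2, mean = 12/2 ≈ 6.000
Minimum mean = 2.333, attained e.g. along the cycle 0 → 1 → 2 → 0 with weight 7 and length 3. So λ(A) = 7/3 = 7/3.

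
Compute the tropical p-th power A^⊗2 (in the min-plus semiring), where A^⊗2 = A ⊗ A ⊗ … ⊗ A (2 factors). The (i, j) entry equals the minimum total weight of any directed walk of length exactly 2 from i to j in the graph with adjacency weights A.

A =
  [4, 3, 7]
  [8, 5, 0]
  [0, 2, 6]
A^⊗2 =
  [7, 7, 3]
  [0, 2, 5]
  [4, 3, 2]

Each entry (A^⊗2)_ij equals the minimum over all length-2 walks i = v_0 → v_1 → … → v_2 = j of Σ_t A[v_t][v_{t+1}]. For example, for (i, j) = (0, 2) we minimise over 3 possible intermediate vertex sequences; the minimum is 3, attained along the walk 0 → 1 → 2.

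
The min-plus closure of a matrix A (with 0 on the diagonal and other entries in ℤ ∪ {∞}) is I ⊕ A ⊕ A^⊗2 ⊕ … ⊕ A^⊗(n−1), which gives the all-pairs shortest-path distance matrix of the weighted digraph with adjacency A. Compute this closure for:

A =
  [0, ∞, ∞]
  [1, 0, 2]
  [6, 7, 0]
Closure =
  [0, ∞, ∞]
  [1, 0, 2]
  [6, 7, 0]

This is the Floyd-Warshall all-pairs shortest-path computation. For each intermediate vertex k = 0, 1, …, 2, update dist[i][j] ← min(dist[i][j], dist[i][k] + dist[k][j]). The final matrix gives, for each (i, j), the minimum total weight of any directed path from i to j (possibly empty when i = j).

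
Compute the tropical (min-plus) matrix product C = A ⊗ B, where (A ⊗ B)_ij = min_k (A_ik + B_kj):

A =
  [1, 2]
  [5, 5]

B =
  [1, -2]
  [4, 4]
A ⊗ B =
  [2, -1]
  [6, 3]

Apply the min-plus product entry-by-entry:
  C[0][0] = min over k of (A[0][0] + B[0][0] = 1 + 1 = 2, A[0][1] + B[1][0] = 2 + 4 = 6) = 2 (attained at k = 0)
  C[0][1] = min over k of (A[0][0] + B[0][1] = 1 + -2 = -1, A[0][1] + B[1][1] = 2 + 4 = 6) = -1 (attained at k = 0)
  C[1][0] = min over k of (A[1][0] + B[0][0] = 5 + 1 = 6, A[1][1] + B[1][0] = 5 + 4 = 9) = 6 (attained at k = 0)
  C[1][1] = min over k of (A[1][0] + B[0][1] = 5 + -2 = 3, A[1][1] + B[1][1] = 5 + 4 = 9) = 3 (attained at k = 0)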